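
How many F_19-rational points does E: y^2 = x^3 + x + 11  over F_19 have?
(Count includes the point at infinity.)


For each x in F_19, count y with y^2 = x^3 + 1 x + 11 mod 19:
  x = 0: RHS = 11, y in [7, 12]  -> 2 point(s)
  x = 6: RHS = 5, y in [9, 10]  -> 2 point(s)
  x = 7: RHS = 0, y in [0]  -> 1 point(s)
  x = 11: RHS = 4, y in [2, 17]  -> 2 point(s)
  x = 13: RHS = 17, y in [6, 13]  -> 2 point(s)
  x = 15: RHS = 0, y in [0]  -> 1 point(s)
  x = 16: RHS = 0, y in [0]  -> 1 point(s)
  x = 17: RHS = 1, y in [1, 18]  -> 2 point(s)
  x = 18: RHS = 9, y in [3, 16]  -> 2 point(s)
Affine points: 15. Add the point at infinity: total = 16.

#E(F_19) = 16


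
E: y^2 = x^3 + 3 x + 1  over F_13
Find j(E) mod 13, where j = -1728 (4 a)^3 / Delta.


Delta = -16(4 a^3 + 27 b^2) mod 13 = 11
-1728 * (4 a)^3 = -1728 * (4*3)^3 mod 13 = 12
j = 12 * 11^(-1) mod 13 = 7

j = 7 (mod 13)


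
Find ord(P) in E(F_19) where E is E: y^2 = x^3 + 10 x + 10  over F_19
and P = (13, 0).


Compute successive multiples of P until we hit O:
  1P = (13, 0)
  2P = O

ord(P) = 2


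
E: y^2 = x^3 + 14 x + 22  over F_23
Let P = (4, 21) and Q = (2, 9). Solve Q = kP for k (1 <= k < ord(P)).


Enumerate multiples of P until we hit Q = (2, 9):
  1P = (4, 21)
  2P = (8, 18)
  3P = (13, 3)
  4P = (10, 14)
  5P = (11, 14)
  6P = (9, 7)
  7P = (16, 8)
  8P = (12, 3)
  9P = (2, 9)
Match found at i = 9.

k = 9


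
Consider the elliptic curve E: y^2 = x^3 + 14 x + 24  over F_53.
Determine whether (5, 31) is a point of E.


Check whether y^2 = x^3 + 14 x + 24 (mod 53) for (x, y) = (5, 31).
LHS: y^2 = 31^2 mod 53 = 7
RHS: x^3 + 14 x + 24 = 5^3 + 14*5 + 24 mod 53 = 7
LHS = RHS

Yes, on the curve


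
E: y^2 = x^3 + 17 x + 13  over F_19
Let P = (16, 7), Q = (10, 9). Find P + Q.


P != Q, so use the chord formula.
s = (y2 - y1) / (x2 - x1) = (2) / (13) mod 19 = 6
x3 = s^2 - x1 - x2 mod 19 = 6^2 - 16 - 10 = 10
y3 = s (x1 - x3) - y1 mod 19 = 6 * (16 - 10) - 7 = 10

P + Q = (10, 10)


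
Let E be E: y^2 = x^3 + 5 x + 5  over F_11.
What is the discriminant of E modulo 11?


4 a^3 + 27 b^2 = 4*5^3 + 27*5^2 = 500 + 675 = 1175
Delta = -16 * (1175) = -18800
Delta mod 11 = 10

Delta = 10 (mod 11)


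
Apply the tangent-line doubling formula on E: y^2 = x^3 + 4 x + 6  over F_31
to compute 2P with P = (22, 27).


Doubling: s = (3 x1^2 + a) / (2 y1)
s = (3*22^2 + 4) / (2*27) mod 31 = 4
x3 = s^2 - 2 x1 mod 31 = 4^2 - 2*22 = 3
y3 = s (x1 - x3) - y1 mod 31 = 4 * (22 - 3) - 27 = 18

2P = (3, 18)


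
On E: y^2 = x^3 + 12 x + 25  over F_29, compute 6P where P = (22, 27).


k = 6 = 110_2 (binary, LSB first: 011)
Double-and-add from P = (22, 27):
  bit 0 = 0: acc unchanged = O
  bit 1 = 1: acc = O + (19, 6) = (19, 6)
  bit 2 = 1: acc = (19, 6) + (0, 24) = (26, 22)

6P = (26, 22)


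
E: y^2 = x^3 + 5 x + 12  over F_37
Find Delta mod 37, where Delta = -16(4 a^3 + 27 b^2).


4 a^3 + 27 b^2 = 4*5^3 + 27*12^2 = 500 + 3888 = 4388
Delta = -16 * (4388) = -70208
Delta mod 37 = 18

Delta = 18 (mod 37)


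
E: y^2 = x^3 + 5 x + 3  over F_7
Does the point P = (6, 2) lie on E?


Check whether y^2 = x^3 + 5 x + 3 (mod 7) for (x, y) = (6, 2).
LHS: y^2 = 2^2 mod 7 = 4
RHS: x^3 + 5 x + 3 = 6^3 + 5*6 + 3 mod 7 = 4
LHS = RHS

Yes, on the curve


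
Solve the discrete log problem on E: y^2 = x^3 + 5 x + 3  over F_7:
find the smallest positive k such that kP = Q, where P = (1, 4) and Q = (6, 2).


Enumerate multiples of P until we hit Q = (6, 2):
  1P = (1, 4)
  2P = (6, 5)
  3P = (2, 0)
  4P = (6, 2)
Match found at i = 4.

k = 4


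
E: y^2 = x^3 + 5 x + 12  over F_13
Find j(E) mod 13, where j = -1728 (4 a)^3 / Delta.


Delta = -16(4 a^3 + 27 b^2) mod 13 = 5
-1728 * (4 a)^3 = -1728 * (4*5)^3 mod 13 = 5
j = 5 * 5^(-1) mod 13 = 1

j = 1 (mod 13)


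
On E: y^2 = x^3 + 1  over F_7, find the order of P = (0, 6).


Compute successive multiples of P until we hit O:
  1P = (0, 6)
  2P = (0, 1)
  3P = O

ord(P) = 3


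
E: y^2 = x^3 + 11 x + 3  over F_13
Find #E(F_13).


For each x in F_13, count y with y^2 = x^3 + 11 x + 3 mod 13:
  x = 0: RHS = 3, y in [4, 9]  -> 2 point(s)
  x = 5: RHS = 1, y in [1, 12]  -> 2 point(s)
  x = 6: RHS = 12, y in [5, 8]  -> 2 point(s)
  x = 9: RHS = 12, y in [5, 8]  -> 2 point(s)
  x = 11: RHS = 12, y in [5, 8]  -> 2 point(s)
  x = 12: RHS = 4, y in [2, 11]  -> 2 point(s)
Affine points: 12. Add the point at infinity: total = 13.

#E(F_13) = 13


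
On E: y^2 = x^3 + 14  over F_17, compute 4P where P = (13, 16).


k = 4 = 100_2 (binary, LSB first: 001)
Double-and-add from P = (13, 16):
  bit 0 = 0: acc unchanged = O
  bit 1 = 0: acc unchanged = O
  bit 2 = 1: acc = O + (6, 14) = (6, 14)

4P = (6, 14)


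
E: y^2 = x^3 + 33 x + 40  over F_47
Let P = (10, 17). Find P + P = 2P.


Doubling: s = (3 x1^2 + a) / (2 y1)
s = (3*10^2 + 33) / (2*17) mod 47 = 25
x3 = s^2 - 2 x1 mod 47 = 25^2 - 2*10 = 41
y3 = s (x1 - x3) - y1 mod 47 = 25 * (10 - 41) - 17 = 7

2P = (41, 7)


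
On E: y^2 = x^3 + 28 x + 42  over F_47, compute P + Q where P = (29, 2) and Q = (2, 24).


P != Q, so use the chord formula.
s = (y2 - y1) / (x2 - x1) = (22) / (20) mod 47 = 34
x3 = s^2 - x1 - x2 mod 47 = 34^2 - 29 - 2 = 44
y3 = s (x1 - x3) - y1 mod 47 = 34 * (29 - 44) - 2 = 5

P + Q = (44, 5)


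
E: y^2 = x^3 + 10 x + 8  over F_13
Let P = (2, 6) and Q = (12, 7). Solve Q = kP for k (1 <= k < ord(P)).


Enumerate multiples of P until we hit Q = (12, 7):
  1P = (2, 6)
  2P = (12, 6)
  3P = (12, 7)
Match found at i = 3.

k = 3


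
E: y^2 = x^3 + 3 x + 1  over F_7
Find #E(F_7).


For each x in F_7, count y with y^2 = x^3 + 3 x + 1 mod 7:
  x = 0: RHS = 1, y in [1, 6]  -> 2 point(s)
  x = 2: RHS = 1, y in [1, 6]  -> 2 point(s)
  x = 3: RHS = 2, y in [3, 4]  -> 2 point(s)
  x = 4: RHS = 0, y in [0]  -> 1 point(s)
  x = 5: RHS = 1, y in [1, 6]  -> 2 point(s)
  x = 6: RHS = 4, y in [2, 5]  -> 2 point(s)
Affine points: 11. Add the point at infinity: total = 12.

#E(F_7) = 12


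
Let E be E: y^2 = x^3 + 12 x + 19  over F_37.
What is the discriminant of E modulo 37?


4 a^3 + 27 b^2 = 4*12^3 + 27*19^2 = 6912 + 9747 = 16659
Delta = -16 * (16659) = -266544
Delta mod 37 = 4

Delta = 4 (mod 37)


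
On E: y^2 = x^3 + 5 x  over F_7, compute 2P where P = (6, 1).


Doubling: s = (3 x1^2 + a) / (2 y1)
s = (3*6^2 + 5) / (2*1) mod 7 = 4
x3 = s^2 - 2 x1 mod 7 = 4^2 - 2*6 = 4
y3 = s (x1 - x3) - y1 mod 7 = 4 * (6 - 4) - 1 = 0

2P = (4, 0)


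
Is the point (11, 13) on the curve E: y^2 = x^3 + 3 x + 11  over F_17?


Check whether y^2 = x^3 + 3 x + 11 (mod 17) for (x, y) = (11, 13).
LHS: y^2 = 13^2 mod 17 = 16
RHS: x^3 + 3 x + 11 = 11^3 + 3*11 + 11 mod 17 = 15
LHS != RHS

No, not on the curve


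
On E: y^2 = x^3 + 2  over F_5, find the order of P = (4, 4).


Compute successive multiples of P until we hit O:
  1P = (4, 4)
  2P = (3, 2)
  3P = (2, 0)
  4P = (3, 3)
  5P = (4, 1)
  6P = O

ord(P) = 6


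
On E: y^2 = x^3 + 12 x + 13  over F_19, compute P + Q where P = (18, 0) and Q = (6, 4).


P != Q, so use the chord formula.
s = (y2 - y1) / (x2 - x1) = (4) / (7) mod 19 = 6
x3 = s^2 - x1 - x2 mod 19 = 6^2 - 18 - 6 = 12
y3 = s (x1 - x3) - y1 mod 19 = 6 * (18 - 12) - 0 = 17

P + Q = (12, 17)


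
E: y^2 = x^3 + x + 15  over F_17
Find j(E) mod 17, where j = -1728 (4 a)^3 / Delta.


Delta = -16(4 a^3 + 27 b^2) mod 17 = 10
-1728 * (4 a)^3 = -1728 * (4*1)^3 mod 17 = 10
j = 10 * 10^(-1) mod 17 = 1

j = 1 (mod 17)


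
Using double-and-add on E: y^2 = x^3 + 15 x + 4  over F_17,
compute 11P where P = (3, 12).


k = 11 = 1011_2 (binary, LSB first: 1101)
Double-and-add from P = (3, 12):
  bit 0 = 1: acc = O + (3, 12) = (3, 12)
  bit 1 = 1: acc = (3, 12) + (13, 13) = (9, 1)
  bit 2 = 0: acc unchanged = (9, 1)
  bit 3 = 1: acc = (9, 1) + (6, 15) = (3, 5)

11P = (3, 5)


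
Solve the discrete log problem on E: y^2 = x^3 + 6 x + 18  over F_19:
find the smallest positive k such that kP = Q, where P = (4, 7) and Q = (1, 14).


Enumerate multiples of P until we hit Q = (1, 14):
  1P = (4, 7)
  2P = (3, 5)
  3P = (16, 7)
  4P = (18, 12)
  5P = (17, 6)
  6P = (7, 2)
  7P = (15, 5)
  8P = (6, 2)
  9P = (1, 14)
Match found at i = 9.

k = 9


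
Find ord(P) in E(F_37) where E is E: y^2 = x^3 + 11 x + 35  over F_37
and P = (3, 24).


Compute successive multiples of P until we hit O:
  1P = (3, 24)
  2P = (20, 35)
  3P = (2, 18)
  4P = (31, 30)
  5P = (24, 27)
  6P = (7, 23)
  7P = (34, 30)
  8P = (1, 11)
  ... (continuing to 47P)
  47P = O

ord(P) = 47


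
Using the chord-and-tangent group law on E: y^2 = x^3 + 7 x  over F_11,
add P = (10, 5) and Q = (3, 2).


P != Q, so use the chord formula.
s = (y2 - y1) / (x2 - x1) = (8) / (4) mod 11 = 2
x3 = s^2 - x1 - x2 mod 11 = 2^2 - 10 - 3 = 2
y3 = s (x1 - x3) - y1 mod 11 = 2 * (10 - 2) - 5 = 0

P + Q = (2, 0)


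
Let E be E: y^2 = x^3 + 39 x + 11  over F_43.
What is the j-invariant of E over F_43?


Delta = -16(4 a^3 + 27 b^2) mod 43 = 27
-1728 * (4 a)^3 = -1728 * (4*39)^3 mod 43 = 2
j = 2 * 27^(-1) mod 43 = 16

j = 16 (mod 43)


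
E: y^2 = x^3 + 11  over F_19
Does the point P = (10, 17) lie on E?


Check whether y^2 = x^3 + 0 x + 11 (mod 19) for (x, y) = (10, 17).
LHS: y^2 = 17^2 mod 19 = 4
RHS: x^3 + 0 x + 11 = 10^3 + 0*10 + 11 mod 19 = 4
LHS = RHS

Yes, on the curve


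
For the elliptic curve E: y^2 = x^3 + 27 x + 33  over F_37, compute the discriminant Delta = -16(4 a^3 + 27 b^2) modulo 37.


4 a^3 + 27 b^2 = 4*27^3 + 27*33^2 = 78732 + 29403 = 108135
Delta = -16 * (108135) = -1730160
Delta mod 37 = 34

Delta = 34 (mod 37)


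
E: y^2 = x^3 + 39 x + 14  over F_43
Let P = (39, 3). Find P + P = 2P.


Doubling: s = (3 x1^2 + a) / (2 y1)
s = (3*39^2 + 39) / (2*3) mod 43 = 36
x3 = s^2 - 2 x1 mod 43 = 36^2 - 2*39 = 14
y3 = s (x1 - x3) - y1 mod 43 = 36 * (39 - 14) - 3 = 37

2P = (14, 37)


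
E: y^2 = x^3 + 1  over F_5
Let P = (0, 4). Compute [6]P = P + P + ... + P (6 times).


k = 6 = 110_2 (binary, LSB first: 011)
Double-and-add from P = (0, 4):
  bit 0 = 0: acc unchanged = O
  bit 1 = 1: acc = O + (0, 1) = (0, 1)
  bit 2 = 1: acc = (0, 1) + (0, 4) = O

6P = O


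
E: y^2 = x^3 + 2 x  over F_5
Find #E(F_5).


For each x in F_5, count y with y^2 = x^3 + 2 x + 0 mod 5:
  x = 0: RHS = 0, y in [0]  -> 1 point(s)
Affine points: 1. Add the point at infinity: total = 2.

#E(F_5) = 2


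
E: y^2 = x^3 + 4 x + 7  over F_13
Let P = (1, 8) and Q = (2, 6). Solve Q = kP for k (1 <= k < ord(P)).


Enumerate multiples of P until we hit Q = (2, 6):
  1P = (1, 8)
  2P = (2, 7)
  3P = (11, 2)
  4P = (5, 10)
  5P = (4, 10)
  6P = (7, 1)
  7P = (6, 0)
  8P = (7, 12)
  9P = (4, 3)
  10P = (5, 3)
  11P = (11, 11)
  12P = (2, 6)
Match found at i = 12.

k = 12


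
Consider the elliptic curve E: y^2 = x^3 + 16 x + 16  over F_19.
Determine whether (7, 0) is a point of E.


Check whether y^2 = x^3 + 16 x + 16 (mod 19) for (x, y) = (7, 0).
LHS: y^2 = 0^2 mod 19 = 0
RHS: x^3 + 16 x + 16 = 7^3 + 16*7 + 16 mod 19 = 15
LHS != RHS

No, not on the curve


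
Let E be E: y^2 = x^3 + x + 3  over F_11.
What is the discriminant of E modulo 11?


4 a^3 + 27 b^2 = 4*1^3 + 27*3^2 = 4 + 243 = 247
Delta = -16 * (247) = -3952
Delta mod 11 = 8

Delta = 8 (mod 11)


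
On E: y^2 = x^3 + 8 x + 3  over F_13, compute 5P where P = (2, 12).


k = 5 = 101_2 (binary, LSB first: 101)
Double-and-add from P = (2, 12):
  bit 0 = 1: acc = O + (2, 12) = (2, 12)
  bit 1 = 0: acc unchanged = (2, 12)
  bit 2 = 1: acc = (2, 12) + (0, 4) = (1, 5)

5P = (1, 5)


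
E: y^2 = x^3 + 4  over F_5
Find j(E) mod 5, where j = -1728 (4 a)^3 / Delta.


Delta = -16(4 a^3 + 27 b^2) mod 5 = 3
-1728 * (4 a)^3 = -1728 * (4*0)^3 mod 5 = 0
j = 0 * 3^(-1) mod 5 = 0

j = 0 (mod 5)


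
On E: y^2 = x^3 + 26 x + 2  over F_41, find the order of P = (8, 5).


Compute successive multiples of P until we hit O:
  1P = (8, 5)
  2P = (23, 37)
  3P = (12, 22)
  4P = (16, 2)
  5P = (37, 11)
  6P = (27, 25)
  7P = (38, 26)
  8P = (0, 17)
  ... (continuing to 18P)
  18P = O

ord(P) = 18


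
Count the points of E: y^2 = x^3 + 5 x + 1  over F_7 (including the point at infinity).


For each x in F_7, count y with y^2 = x^3 + 5 x + 1 mod 7:
  x = 0: RHS = 1, y in [1, 6]  -> 2 point(s)
  x = 1: RHS = 0, y in [0]  -> 1 point(s)
  x = 3: RHS = 1, y in [1, 6]  -> 2 point(s)
  x = 4: RHS = 1, y in [1, 6]  -> 2 point(s)
  x = 5: RHS = 4, y in [2, 5]  -> 2 point(s)
  x = 6: RHS = 2, y in [3, 4]  -> 2 point(s)
Affine points: 11. Add the point at infinity: total = 12.

#E(F_7) = 12


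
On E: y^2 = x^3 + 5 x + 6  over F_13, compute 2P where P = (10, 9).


Doubling: s = (3 x1^2 + a) / (2 y1)
s = (3*10^2 + 5) / (2*9) mod 13 = 9
x3 = s^2 - 2 x1 mod 13 = 9^2 - 2*10 = 9
y3 = s (x1 - x3) - y1 mod 13 = 9 * (10 - 9) - 9 = 0

2P = (9, 0)


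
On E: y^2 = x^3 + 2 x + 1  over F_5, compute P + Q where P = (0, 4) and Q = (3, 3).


P != Q, so use the chord formula.
s = (y2 - y1) / (x2 - x1) = (4) / (3) mod 5 = 3
x3 = s^2 - x1 - x2 mod 5 = 3^2 - 0 - 3 = 1
y3 = s (x1 - x3) - y1 mod 5 = 3 * (0 - 1) - 4 = 3

P + Q = (1, 3)


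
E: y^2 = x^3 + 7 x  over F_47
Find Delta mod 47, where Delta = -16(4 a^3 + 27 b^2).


4 a^3 + 27 b^2 = 4*7^3 + 27*0^2 = 1372 + 0 = 1372
Delta = -16 * (1372) = -21952
Delta mod 47 = 44

Delta = 44 (mod 47)


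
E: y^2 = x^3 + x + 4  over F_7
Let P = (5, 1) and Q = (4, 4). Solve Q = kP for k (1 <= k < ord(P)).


Enumerate multiples of P until we hit Q = (4, 4):
  1P = (5, 1)
  2P = (6, 3)
  3P = (0, 2)
  4P = (4, 3)
  5P = (2, 0)
  6P = (4, 4)
Match found at i = 6.

k = 6


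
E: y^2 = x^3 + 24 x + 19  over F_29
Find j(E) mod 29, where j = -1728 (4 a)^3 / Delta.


Delta = -16(4 a^3 + 27 b^2) mod 29 = 6
-1728 * (4 a)^3 = -1728 * (4*24)^3 mod 29 = 19
j = 19 * 6^(-1) mod 29 = 8

j = 8 (mod 29)


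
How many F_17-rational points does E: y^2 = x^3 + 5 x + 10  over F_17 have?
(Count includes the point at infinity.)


For each x in F_17, count y with y^2 = x^3 + 5 x + 10 mod 17:
  x = 1: RHS = 16, y in [4, 13]  -> 2 point(s)
  x = 3: RHS = 1, y in [1, 16]  -> 2 point(s)
  x = 4: RHS = 9, y in [3, 14]  -> 2 point(s)
  x = 6: RHS = 1, y in [1, 16]  -> 2 point(s)
  x = 8: RHS = 1, y in [1, 16]  -> 2 point(s)
  x = 9: RHS = 2, y in [6, 11]  -> 2 point(s)
  x = 11: RHS = 2, y in [6, 11]  -> 2 point(s)
  x = 12: RHS = 13, y in [8, 9]  -> 2 point(s)
  x = 14: RHS = 2, y in [6, 11]  -> 2 point(s)
  x = 15: RHS = 9, y in [3, 14]  -> 2 point(s)
  x = 16: RHS = 4, y in [2, 15]  -> 2 point(s)
Affine points: 22. Add the point at infinity: total = 23.

#E(F_17) = 23


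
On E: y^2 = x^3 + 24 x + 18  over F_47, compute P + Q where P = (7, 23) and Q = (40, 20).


P != Q, so use the chord formula.
s = (y2 - y1) / (x2 - x1) = (44) / (33) mod 47 = 17
x3 = s^2 - x1 - x2 mod 47 = 17^2 - 7 - 40 = 7
y3 = s (x1 - x3) - y1 mod 47 = 17 * (7 - 7) - 23 = 24

P + Q = (7, 24)


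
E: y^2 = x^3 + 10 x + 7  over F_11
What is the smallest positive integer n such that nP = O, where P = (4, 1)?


Compute successive multiples of P until we hit O:
  1P = (4, 1)
  2P = (8, 4)
  3P = (3, 8)
  4P = (9, 1)
  5P = (9, 10)
  6P = (3, 3)
  7P = (8, 7)
  8P = (4, 10)
  ... (continuing to 9P)
  9P = O

ord(P) = 9


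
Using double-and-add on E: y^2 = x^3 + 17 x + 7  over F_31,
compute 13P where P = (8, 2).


k = 13 = 1101_2 (binary, LSB first: 1011)
Double-and-add from P = (8, 2):
  bit 0 = 1: acc = O + (8, 2) = (8, 2)
  bit 1 = 0: acc unchanged = (8, 2)
  bit 2 = 1: acc = (8, 2) + (13, 21) = (17, 1)
  bit 3 = 1: acc = (17, 1) + (2, 7) = (1, 5)

13P = (1, 5)


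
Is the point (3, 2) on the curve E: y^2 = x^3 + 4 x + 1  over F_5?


Check whether y^2 = x^3 + 4 x + 1 (mod 5) for (x, y) = (3, 2).
LHS: y^2 = 2^2 mod 5 = 4
RHS: x^3 + 4 x + 1 = 3^3 + 4*3 + 1 mod 5 = 0
LHS != RHS

No, not on the curve


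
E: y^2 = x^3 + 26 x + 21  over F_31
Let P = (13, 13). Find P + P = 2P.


Doubling: s = (3 x1^2 + a) / (2 y1)
s = (3*13^2 + 26) / (2*13) mod 31 = 5
x3 = s^2 - 2 x1 mod 31 = 5^2 - 2*13 = 30
y3 = s (x1 - x3) - y1 mod 31 = 5 * (13 - 30) - 13 = 26

2P = (30, 26)


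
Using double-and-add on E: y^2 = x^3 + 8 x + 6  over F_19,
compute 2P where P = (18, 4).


k = 2 = 10_2 (binary, LSB first: 01)
Double-and-add from P = (18, 4):
  bit 0 = 0: acc unchanged = O
  bit 1 = 1: acc = O + (3, 0) = (3, 0)

2P = (3, 0)


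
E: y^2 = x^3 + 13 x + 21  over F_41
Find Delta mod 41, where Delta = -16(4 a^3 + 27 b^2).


4 a^3 + 27 b^2 = 4*13^3 + 27*21^2 = 8788 + 11907 = 20695
Delta = -16 * (20695) = -331120
Delta mod 41 = 37

Delta = 37 (mod 41)


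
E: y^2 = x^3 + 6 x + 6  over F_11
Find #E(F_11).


For each x in F_11, count y with y^2 = x^3 + 6 x + 6 mod 11:
  x = 2: RHS = 4, y in [2, 9]  -> 2 point(s)
  x = 6: RHS = 5, y in [4, 7]  -> 2 point(s)
  x = 8: RHS = 5, y in [4, 7]  -> 2 point(s)
Affine points: 6. Add the point at infinity: total = 7.

#E(F_11) = 7


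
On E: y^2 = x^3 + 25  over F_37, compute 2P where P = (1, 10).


Doubling: s = (3 x1^2 + a) / (2 y1)
s = (3*1^2 + 0) / (2*10) mod 37 = 2
x3 = s^2 - 2 x1 mod 37 = 2^2 - 2*1 = 2
y3 = s (x1 - x3) - y1 mod 37 = 2 * (1 - 2) - 10 = 25

2P = (2, 25)


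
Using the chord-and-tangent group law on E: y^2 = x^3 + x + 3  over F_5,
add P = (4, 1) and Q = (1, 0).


P != Q, so use the chord formula.
s = (y2 - y1) / (x2 - x1) = (4) / (2) mod 5 = 2
x3 = s^2 - x1 - x2 mod 5 = 2^2 - 4 - 1 = 4
y3 = s (x1 - x3) - y1 mod 5 = 2 * (4 - 4) - 1 = 4

P + Q = (4, 4)


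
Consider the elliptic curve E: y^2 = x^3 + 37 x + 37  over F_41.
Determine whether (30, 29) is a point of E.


Check whether y^2 = x^3 + 37 x + 37 (mod 41) for (x, y) = (30, 29).
LHS: y^2 = 29^2 mod 41 = 21
RHS: x^3 + 37 x + 37 = 30^3 + 37*30 + 37 mod 41 = 21
LHS = RHS

Yes, on the curve


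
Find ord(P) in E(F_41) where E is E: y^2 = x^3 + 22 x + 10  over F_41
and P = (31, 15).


Compute successive multiples of P until we hit O:
  1P = (31, 15)
  2P = (2, 12)
  3P = (26, 35)
  4P = (0, 25)
  5P = (11, 5)
  6P = (30, 6)
  7P = (20, 2)
  8P = (8, 1)
  ... (continuing to 25P)
  25P = O

ord(P) = 25


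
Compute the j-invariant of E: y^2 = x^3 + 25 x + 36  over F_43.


Delta = -16(4 a^3 + 27 b^2) mod 43 = 39
-1728 * (4 a)^3 = -1728 * (4*25)^3 mod 43 = 21
j = 21 * 39^(-1) mod 43 = 27

j = 27 (mod 43)


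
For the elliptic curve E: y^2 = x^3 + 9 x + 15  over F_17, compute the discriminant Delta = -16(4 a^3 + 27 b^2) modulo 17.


4 a^3 + 27 b^2 = 4*9^3 + 27*15^2 = 2916 + 6075 = 8991
Delta = -16 * (8991) = -143856
Delta mod 17 = 15

Delta = 15 (mod 17)


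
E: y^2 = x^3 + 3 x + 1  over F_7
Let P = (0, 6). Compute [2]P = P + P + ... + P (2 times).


k = 2 = 10_2 (binary, LSB first: 01)
Double-and-add from P = (0, 6):
  bit 0 = 0: acc unchanged = O
  bit 1 = 1: acc = O + (4, 0) = (4, 0)

2P = (4, 0)


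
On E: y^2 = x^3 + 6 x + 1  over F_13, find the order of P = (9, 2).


Compute successive multiples of P until we hit O:
  1P = (9, 2)
  2P = (5, 0)
  3P = (9, 11)
  4P = O

ord(P) = 4


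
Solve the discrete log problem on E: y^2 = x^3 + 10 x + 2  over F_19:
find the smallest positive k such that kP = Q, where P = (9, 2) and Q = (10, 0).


Enumerate multiples of P until we hit Q = (10, 0):
  1P = (9, 2)
  2P = (8, 9)
  3P = (13, 7)
  4P = (14, 6)
  5P = (5, 5)
  6P = (2, 7)
  7P = (12, 11)
  8P = (7, 4)
  9P = (4, 12)
  10P = (10, 0)
Match found at i = 10.

k = 10


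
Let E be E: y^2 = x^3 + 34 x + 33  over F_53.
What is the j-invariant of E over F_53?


Delta = -16(4 a^3 + 27 b^2) mod 53 = 10
-1728 * (4 a)^3 = -1728 * (4*34)^3 mod 53 = 6
j = 6 * 10^(-1) mod 53 = 43

j = 43 (mod 53)


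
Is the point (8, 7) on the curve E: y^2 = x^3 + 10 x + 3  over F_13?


Check whether y^2 = x^3 + 10 x + 3 (mod 13) for (x, y) = (8, 7).
LHS: y^2 = 7^2 mod 13 = 10
RHS: x^3 + 10 x + 3 = 8^3 + 10*8 + 3 mod 13 = 10
LHS = RHS

Yes, on the curve


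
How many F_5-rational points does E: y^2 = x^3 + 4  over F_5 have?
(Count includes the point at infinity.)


For each x in F_5, count y with y^2 = x^3 + 0 x + 4 mod 5:
  x = 0: RHS = 4, y in [2, 3]  -> 2 point(s)
  x = 1: RHS = 0, y in [0]  -> 1 point(s)
  x = 3: RHS = 1, y in [1, 4]  -> 2 point(s)
Affine points: 5. Add the point at infinity: total = 6.

#E(F_5) = 6


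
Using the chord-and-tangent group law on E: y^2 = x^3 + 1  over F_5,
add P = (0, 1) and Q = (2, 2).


P != Q, so use the chord formula.
s = (y2 - y1) / (x2 - x1) = (1) / (2) mod 5 = 3
x3 = s^2 - x1 - x2 mod 5 = 3^2 - 0 - 2 = 2
y3 = s (x1 - x3) - y1 mod 5 = 3 * (0 - 2) - 1 = 3

P + Q = (2, 3)


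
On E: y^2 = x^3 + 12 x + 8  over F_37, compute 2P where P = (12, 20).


Doubling: s = (3 x1^2 + a) / (2 y1)
s = (3*12^2 + 12) / (2*20) mod 37 = 0
x3 = s^2 - 2 x1 mod 37 = 0^2 - 2*12 = 13
y3 = s (x1 - x3) - y1 mod 37 = 0 * (12 - 13) - 20 = 17

2P = (13, 17)


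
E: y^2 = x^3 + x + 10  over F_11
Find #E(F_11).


For each x in F_11, count y with y^2 = x^3 + 1 x + 10 mod 11:
  x = 1: RHS = 1, y in [1, 10]  -> 2 point(s)
  x = 2: RHS = 9, y in [3, 8]  -> 2 point(s)
  x = 4: RHS = 1, y in [1, 10]  -> 2 point(s)
  x = 6: RHS = 1, y in [1, 10]  -> 2 point(s)
  x = 9: RHS = 0, y in [0]  -> 1 point(s)
Affine points: 9. Add the point at infinity: total = 10.

#E(F_11) = 10


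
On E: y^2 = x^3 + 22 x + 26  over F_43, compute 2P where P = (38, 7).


Doubling: s = (3 x1^2 + a) / (2 y1)
s = (3*38^2 + 22) / (2*7) mod 43 = 10
x3 = s^2 - 2 x1 mod 43 = 10^2 - 2*38 = 24
y3 = s (x1 - x3) - y1 mod 43 = 10 * (38 - 24) - 7 = 4

2P = (24, 4)


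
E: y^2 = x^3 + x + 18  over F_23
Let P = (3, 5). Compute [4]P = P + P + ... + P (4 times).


k = 4 = 100_2 (binary, LSB first: 001)
Double-and-add from P = (3, 5):
  bit 0 = 0: acc unchanged = O
  bit 1 = 0: acc unchanged = O
  bit 2 = 1: acc = O + (8, 3) = (8, 3)

4P = (8, 3)


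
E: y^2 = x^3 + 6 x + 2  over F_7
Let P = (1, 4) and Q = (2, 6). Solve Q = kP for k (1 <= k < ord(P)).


Enumerate multiples of P until we hit Q = (2, 6):
  1P = (1, 4)
  2P = (2, 1)
  3P = (6, 4)
  4P = (0, 3)
  5P = (0, 4)
  6P = (6, 3)
  7P = (2, 6)
Match found at i = 7.

k = 7


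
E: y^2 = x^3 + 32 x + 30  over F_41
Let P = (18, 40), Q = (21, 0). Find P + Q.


P != Q, so use the chord formula.
s = (y2 - y1) / (x2 - x1) = (1) / (3) mod 41 = 14
x3 = s^2 - x1 - x2 mod 41 = 14^2 - 18 - 21 = 34
y3 = s (x1 - x3) - y1 mod 41 = 14 * (18 - 34) - 40 = 23

P + Q = (34, 23)


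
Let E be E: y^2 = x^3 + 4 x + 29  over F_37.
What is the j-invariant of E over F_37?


Delta = -16(4 a^3 + 27 b^2) mod 37 = 2
-1728 * (4 a)^3 = -1728 * (4*4)^3 mod 37 = 27
j = 27 * 2^(-1) mod 37 = 32

j = 32 (mod 37)


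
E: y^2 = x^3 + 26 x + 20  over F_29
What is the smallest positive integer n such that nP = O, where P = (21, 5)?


Compute successive multiples of P until we hit O:
  1P = (21, 5)
  2P = (11, 10)
  3P = (19, 23)
  4P = (12, 1)
  5P = (3, 3)
  6P = (0, 7)
  7P = (28, 15)
  8P = (14, 5)
  ... (continuing to 25P)
  25P = O

ord(P) = 25


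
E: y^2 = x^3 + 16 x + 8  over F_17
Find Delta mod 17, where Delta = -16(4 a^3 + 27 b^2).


4 a^3 + 27 b^2 = 4*16^3 + 27*8^2 = 16384 + 1728 = 18112
Delta = -16 * (18112) = -289792
Delta mod 17 = 7

Delta = 7 (mod 17)


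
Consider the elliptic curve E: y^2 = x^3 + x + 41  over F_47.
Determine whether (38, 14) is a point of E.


Check whether y^2 = x^3 + 1 x + 41 (mod 47) for (x, y) = (38, 14).
LHS: y^2 = 14^2 mod 47 = 8
RHS: x^3 + 1 x + 41 = 38^3 + 1*38 + 41 mod 47 = 8
LHS = RHS

Yes, on the curve


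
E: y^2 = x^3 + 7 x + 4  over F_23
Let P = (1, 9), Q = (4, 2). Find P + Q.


P != Q, so use the chord formula.
s = (y2 - y1) / (x2 - x1) = (16) / (3) mod 23 = 13
x3 = s^2 - x1 - x2 mod 23 = 13^2 - 1 - 4 = 3
y3 = s (x1 - x3) - y1 mod 23 = 13 * (1 - 3) - 9 = 11

P + Q = (3, 11)


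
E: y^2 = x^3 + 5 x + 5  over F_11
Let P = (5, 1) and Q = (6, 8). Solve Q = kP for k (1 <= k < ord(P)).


Enumerate multiples of P until we hit Q = (6, 8):
  1P = (5, 1)
  2P = (6, 3)
  3P = (4, 1)
  4P = (2, 10)
  5P = (2, 1)
  6P = (4, 10)
  7P = (6, 8)
Match found at i = 7.

k = 7


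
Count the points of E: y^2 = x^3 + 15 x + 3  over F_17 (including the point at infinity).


For each x in F_17, count y with y^2 = x^3 + 15 x + 3 mod 17:
  x = 1: RHS = 2, y in [6, 11]  -> 2 point(s)
  x = 4: RHS = 8, y in [5, 12]  -> 2 point(s)
  x = 5: RHS = 16, y in [4, 13]  -> 2 point(s)
  x = 7: RHS = 9, y in [3, 14]  -> 2 point(s)
  x = 9: RHS = 0, y in [0]  -> 1 point(s)
  x = 13: RHS = 15, y in [7, 10]  -> 2 point(s)
  x = 14: RHS = 16, y in [4, 13]  -> 2 point(s)
  x = 15: RHS = 16, y in [4, 13]  -> 2 point(s)
  x = 16: RHS = 4, y in [2, 15]  -> 2 point(s)
Affine points: 17. Add the point at infinity: total = 18.

#E(F_17) = 18


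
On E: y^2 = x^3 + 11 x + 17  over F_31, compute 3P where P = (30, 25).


k = 3 = 11_2 (binary, LSB first: 11)
Double-and-add from P = (30, 25):
  bit 0 = 1: acc = O + (30, 25) = (30, 25)
  bit 1 = 1: acc = (30, 25) + (18, 23) = (8, 20)

3P = (8, 20)


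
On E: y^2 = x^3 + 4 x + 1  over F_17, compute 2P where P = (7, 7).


Doubling: s = (3 x1^2 + a) / (2 y1)
s = (3*7^2 + 4) / (2*7) mod 17 = 12
x3 = s^2 - 2 x1 mod 17 = 12^2 - 2*7 = 11
y3 = s (x1 - x3) - y1 mod 17 = 12 * (7 - 11) - 7 = 13

2P = (11, 13)


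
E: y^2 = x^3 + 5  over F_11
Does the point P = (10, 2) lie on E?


Check whether y^2 = x^3 + 0 x + 5 (mod 11) for (x, y) = (10, 2).
LHS: y^2 = 2^2 mod 11 = 4
RHS: x^3 + 0 x + 5 = 10^3 + 0*10 + 5 mod 11 = 4
LHS = RHS

Yes, on the curve


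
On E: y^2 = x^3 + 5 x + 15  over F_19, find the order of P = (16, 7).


Compute successive multiples of P until we hit O:
  1P = (16, 7)
  2P = (12, 13)
  3P = (17, 4)
  4P = (14, 6)
  5P = (13, 4)
  6P = (10, 18)
  7P = (18, 3)
  8P = (8, 15)
  ... (continuing to 22P)
  22P = O

ord(P) = 22


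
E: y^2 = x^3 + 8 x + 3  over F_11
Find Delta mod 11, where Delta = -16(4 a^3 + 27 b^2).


4 a^3 + 27 b^2 = 4*8^3 + 27*3^2 = 2048 + 243 = 2291
Delta = -16 * (2291) = -36656
Delta mod 11 = 7

Delta = 7 (mod 11)


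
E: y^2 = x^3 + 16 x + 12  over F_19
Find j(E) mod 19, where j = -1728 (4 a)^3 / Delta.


Delta = -16(4 a^3 + 27 b^2) mod 19 = 16
-1728 * (4 a)^3 = -1728 * (4*16)^3 mod 19 = 1
j = 1 * 16^(-1) mod 19 = 6

j = 6 (mod 19)


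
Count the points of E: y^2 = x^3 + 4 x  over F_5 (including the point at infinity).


For each x in F_5, count y with y^2 = x^3 + 4 x + 0 mod 5:
  x = 0: RHS = 0, y in [0]  -> 1 point(s)
  x = 1: RHS = 0, y in [0]  -> 1 point(s)
  x = 2: RHS = 1, y in [1, 4]  -> 2 point(s)
  x = 3: RHS = 4, y in [2, 3]  -> 2 point(s)
  x = 4: RHS = 0, y in [0]  -> 1 point(s)
Affine points: 7. Add the point at infinity: total = 8.

#E(F_5) = 8


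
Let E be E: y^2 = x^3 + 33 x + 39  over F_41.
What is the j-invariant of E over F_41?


Delta = -16(4 a^3 + 27 b^2) mod 41 = 3
-1728 * (4 a)^3 = -1728 * (4*33)^3 mod 41 = 13
j = 13 * 3^(-1) mod 41 = 18

j = 18 (mod 41)


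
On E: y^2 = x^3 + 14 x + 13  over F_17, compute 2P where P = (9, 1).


k = 2 = 10_2 (binary, LSB first: 01)
Double-and-add from P = (9, 1):
  bit 0 = 0: acc unchanged = O
  bit 1 = 1: acc = O + (0, 8) = (0, 8)

2P = (0, 8)


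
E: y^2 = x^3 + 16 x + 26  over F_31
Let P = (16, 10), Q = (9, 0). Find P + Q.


P != Q, so use the chord formula.
s = (y2 - y1) / (x2 - x1) = (21) / (24) mod 31 = 28
x3 = s^2 - x1 - x2 mod 31 = 28^2 - 16 - 9 = 15
y3 = s (x1 - x3) - y1 mod 31 = 28 * (16 - 15) - 10 = 18

P + Q = (15, 18)


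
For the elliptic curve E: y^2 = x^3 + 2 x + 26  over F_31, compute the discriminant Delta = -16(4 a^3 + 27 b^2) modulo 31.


4 a^3 + 27 b^2 = 4*2^3 + 27*26^2 = 32 + 18252 = 18284
Delta = -16 * (18284) = -292544
Delta mod 31 = 3

Delta = 3 (mod 31)


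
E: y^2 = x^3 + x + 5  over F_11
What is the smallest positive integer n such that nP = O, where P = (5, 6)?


Compute successive multiples of P until we hit O:
  1P = (5, 6)
  2P = (2, 2)
  3P = (7, 6)
  4P = (10, 5)
  5P = (0, 4)
  6P = (0, 7)
  7P = (10, 6)
  8P = (7, 5)
  ... (continuing to 11P)
  11P = O

ord(P) = 11


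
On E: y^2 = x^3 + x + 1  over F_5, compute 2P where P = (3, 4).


Doubling: s = (3 x1^2 + a) / (2 y1)
s = (3*3^2 + 1) / (2*4) mod 5 = 1
x3 = s^2 - 2 x1 mod 5 = 1^2 - 2*3 = 0
y3 = s (x1 - x3) - y1 mod 5 = 1 * (3 - 0) - 4 = 4

2P = (0, 4)


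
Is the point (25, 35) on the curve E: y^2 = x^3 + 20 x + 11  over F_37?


Check whether y^2 = x^3 + 20 x + 11 (mod 37) for (x, y) = (25, 35).
LHS: y^2 = 35^2 mod 37 = 4
RHS: x^3 + 20 x + 11 = 25^3 + 20*25 + 11 mod 37 = 4
LHS = RHS

Yes, on the curve


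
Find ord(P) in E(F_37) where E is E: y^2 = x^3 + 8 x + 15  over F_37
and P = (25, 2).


Compute successive multiples of P until we hit O:
  1P = (25, 2)
  2P = (25, 35)
  3P = O

ord(P) = 3


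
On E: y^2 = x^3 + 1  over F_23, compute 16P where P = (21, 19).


k = 16 = 10000_2 (binary, LSB first: 00001)
Double-and-add from P = (21, 19):
  bit 0 = 0: acc unchanged = O
  bit 1 = 0: acc unchanged = O
  bit 2 = 0: acc unchanged = O
  bit 3 = 0: acc unchanged = O
  bit 4 = 1: acc = O + (0, 1) = (0, 1)

16P = (0, 1)


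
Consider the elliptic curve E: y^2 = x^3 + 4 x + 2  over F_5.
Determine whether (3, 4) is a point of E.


Check whether y^2 = x^3 + 4 x + 2 (mod 5) for (x, y) = (3, 4).
LHS: y^2 = 4^2 mod 5 = 1
RHS: x^3 + 4 x + 2 = 3^3 + 4*3 + 2 mod 5 = 1
LHS = RHS

Yes, on the curve


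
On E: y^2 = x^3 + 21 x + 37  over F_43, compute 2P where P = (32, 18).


Doubling: s = (3 x1^2 + a) / (2 y1)
s = (3*32^2 + 21) / (2*18) mod 43 = 25
x3 = s^2 - 2 x1 mod 43 = 25^2 - 2*32 = 2
y3 = s (x1 - x3) - y1 mod 43 = 25 * (32 - 2) - 18 = 1

2P = (2, 1)


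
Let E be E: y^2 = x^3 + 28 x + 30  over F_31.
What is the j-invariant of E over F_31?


Delta = -16(4 a^3 + 27 b^2) mod 31 = 25
-1728 * (4 a)^3 = -1728 * (4*28)^3 mod 31 = 2
j = 2 * 25^(-1) mod 31 = 10

j = 10 (mod 31)


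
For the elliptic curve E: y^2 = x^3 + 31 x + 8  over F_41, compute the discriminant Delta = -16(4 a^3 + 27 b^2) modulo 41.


4 a^3 + 27 b^2 = 4*31^3 + 27*8^2 = 119164 + 1728 = 120892
Delta = -16 * (120892) = -1934272
Delta mod 41 = 26

Delta = 26 (mod 41)


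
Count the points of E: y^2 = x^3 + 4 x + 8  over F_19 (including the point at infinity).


For each x in F_19, count y with y^2 = x^3 + 4 x + 8 mod 19:
  x = 2: RHS = 5, y in [9, 10]  -> 2 point(s)
  x = 3: RHS = 9, y in [3, 16]  -> 2 point(s)
  x = 5: RHS = 1, y in [1, 18]  -> 2 point(s)
  x = 6: RHS = 1, y in [1, 18]  -> 2 point(s)
  x = 8: RHS = 1, y in [1, 18]  -> 2 point(s)
  x = 12: RHS = 17, y in [6, 13]  -> 2 point(s)
  x = 15: RHS = 4, y in [2, 17]  -> 2 point(s)
  x = 16: RHS = 7, y in [8, 11]  -> 2 point(s)
  x = 17: RHS = 11, y in [7, 12]  -> 2 point(s)
Affine points: 18. Add the point at infinity: total = 19.

#E(F_19) = 19


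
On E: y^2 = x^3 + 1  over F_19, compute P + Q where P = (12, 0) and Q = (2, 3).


P != Q, so use the chord formula.
s = (y2 - y1) / (x2 - x1) = (3) / (9) mod 19 = 13
x3 = s^2 - x1 - x2 mod 19 = 13^2 - 12 - 2 = 3
y3 = s (x1 - x3) - y1 mod 19 = 13 * (12 - 3) - 0 = 3

P + Q = (3, 3)


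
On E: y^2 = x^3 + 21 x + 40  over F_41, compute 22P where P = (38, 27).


k = 22 = 10110_2 (binary, LSB first: 01101)
Double-and-add from P = (38, 27):
  bit 0 = 0: acc unchanged = O
  bit 1 = 1: acc = O + (24, 31) = (24, 31)
  bit 2 = 1: acc = (24, 31) + (39, 20) = (23, 12)
  bit 3 = 0: acc unchanged = (23, 12)
  bit 4 = 1: acc = (23, 12) + (18, 31) = (21, 5)

22P = (21, 5)


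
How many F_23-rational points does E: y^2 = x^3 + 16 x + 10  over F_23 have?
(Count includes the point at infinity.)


For each x in F_23, count y with y^2 = x^3 + 16 x + 10 mod 23:
  x = 1: RHS = 4, y in [2, 21]  -> 2 point(s)
  x = 2: RHS = 4, y in [2, 21]  -> 2 point(s)
  x = 3: RHS = 16, y in [4, 19]  -> 2 point(s)
  x = 4: RHS = 0, y in [0]  -> 1 point(s)
  x = 5: RHS = 8, y in [10, 13]  -> 2 point(s)
  x = 6: RHS = 0, y in [0]  -> 1 point(s)
  x = 8: RHS = 6, y in [11, 12]  -> 2 point(s)
  x = 9: RHS = 9, y in [3, 20]  -> 2 point(s)
  x = 13: RHS = 0, y in [0]  -> 1 point(s)
  x = 18: RHS = 12, y in [9, 14]  -> 2 point(s)
  x = 20: RHS = 4, y in [2, 21]  -> 2 point(s)
  x = 21: RHS = 16, y in [4, 19]  -> 2 point(s)
  x = 22: RHS = 16, y in [4, 19]  -> 2 point(s)
Affine points: 23. Add the point at infinity: total = 24.

#E(F_23) = 24


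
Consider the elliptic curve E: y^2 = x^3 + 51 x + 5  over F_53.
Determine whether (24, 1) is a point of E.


Check whether y^2 = x^3 + 51 x + 5 (mod 53) for (x, y) = (24, 1).
LHS: y^2 = 1^2 mod 53 = 1
RHS: x^3 + 51 x + 5 = 24^3 + 51*24 + 5 mod 53 = 1
LHS = RHS

Yes, on the curve


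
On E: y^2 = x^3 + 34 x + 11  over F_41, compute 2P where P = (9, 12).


Doubling: s = (3 x1^2 + a) / (2 y1)
s = (3*9^2 + 34) / (2*12) mod 41 = 3
x3 = s^2 - 2 x1 mod 41 = 3^2 - 2*9 = 32
y3 = s (x1 - x3) - y1 mod 41 = 3 * (9 - 32) - 12 = 1

2P = (32, 1)


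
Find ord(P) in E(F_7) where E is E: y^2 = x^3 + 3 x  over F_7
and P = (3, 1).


Compute successive multiples of P until we hit O:
  1P = (3, 1)
  2P = (2, 0)
  3P = (3, 6)
  4P = O

ord(P) = 4


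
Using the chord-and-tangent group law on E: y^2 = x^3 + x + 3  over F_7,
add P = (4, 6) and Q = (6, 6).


P != Q, so use the chord formula.
s = (y2 - y1) / (x2 - x1) = (0) / (2) mod 7 = 0
x3 = s^2 - x1 - x2 mod 7 = 0^2 - 4 - 6 = 4
y3 = s (x1 - x3) - y1 mod 7 = 0 * (4 - 4) - 6 = 1

P + Q = (4, 1)


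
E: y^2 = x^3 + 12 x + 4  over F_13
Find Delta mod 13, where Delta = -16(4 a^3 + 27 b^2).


4 a^3 + 27 b^2 = 4*12^3 + 27*4^2 = 6912 + 432 = 7344
Delta = -16 * (7344) = -117504
Delta mod 13 = 3

Delta = 3 (mod 13)


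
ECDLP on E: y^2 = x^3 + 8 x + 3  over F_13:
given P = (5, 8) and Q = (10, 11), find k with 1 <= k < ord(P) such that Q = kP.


Enumerate multiples of P until we hit Q = (10, 11):
  1P = (5, 8)
  2P = (0, 9)
  3P = (7, 8)
  4P = (1, 5)
  5P = (10, 11)
Match found at i = 5.

k = 5


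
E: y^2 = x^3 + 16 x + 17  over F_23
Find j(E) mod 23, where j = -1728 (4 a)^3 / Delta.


Delta = -16(4 a^3 + 27 b^2) mod 23 = 6
-1728 * (4 a)^3 = -1728 * (4*16)^3 mod 23 = 7
j = 7 * 6^(-1) mod 23 = 5

j = 5 (mod 23)


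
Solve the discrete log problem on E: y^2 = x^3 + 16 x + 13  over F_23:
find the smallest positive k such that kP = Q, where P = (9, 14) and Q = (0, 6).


Enumerate multiples of P until we hit Q = (0, 6):
  1P = (9, 14)
  2P = (0, 6)
Match found at i = 2.

k = 2


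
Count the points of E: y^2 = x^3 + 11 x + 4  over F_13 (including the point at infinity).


For each x in F_13, count y with y^2 = x^3 + 11 x + 4 mod 13:
  x = 0: RHS = 4, y in [2, 11]  -> 2 point(s)
  x = 1: RHS = 3, y in [4, 9]  -> 2 point(s)
  x = 3: RHS = 12, y in [5, 8]  -> 2 point(s)
  x = 6: RHS = 0, y in [0]  -> 1 point(s)
  x = 9: RHS = 0, y in [0]  -> 1 point(s)
  x = 10: RHS = 9, y in [3, 10]  -> 2 point(s)
  x = 11: RHS = 0, y in [0]  -> 1 point(s)
Affine points: 11. Add the point at infinity: total = 12.

#E(F_13) = 12


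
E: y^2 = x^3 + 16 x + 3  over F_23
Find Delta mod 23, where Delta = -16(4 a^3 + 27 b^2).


4 a^3 + 27 b^2 = 4*16^3 + 27*3^2 = 16384 + 243 = 16627
Delta = -16 * (16627) = -266032
Delta mod 23 = 9

Delta = 9 (mod 23)


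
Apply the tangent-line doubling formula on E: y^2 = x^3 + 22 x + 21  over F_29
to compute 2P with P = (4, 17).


Doubling: s = (3 x1^2 + a) / (2 y1)
s = (3*4^2 + 22) / (2*17) mod 29 = 14
x3 = s^2 - 2 x1 mod 29 = 14^2 - 2*4 = 14
y3 = s (x1 - x3) - y1 mod 29 = 14 * (4 - 14) - 17 = 17

2P = (14, 17)


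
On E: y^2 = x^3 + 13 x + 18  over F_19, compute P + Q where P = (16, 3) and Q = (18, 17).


P != Q, so use the chord formula.
s = (y2 - y1) / (x2 - x1) = (14) / (2) mod 19 = 7
x3 = s^2 - x1 - x2 mod 19 = 7^2 - 16 - 18 = 15
y3 = s (x1 - x3) - y1 mod 19 = 7 * (16 - 15) - 3 = 4

P + Q = (15, 4)


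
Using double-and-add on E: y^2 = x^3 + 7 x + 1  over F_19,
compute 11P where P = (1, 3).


k = 11 = 1011_2 (binary, LSB first: 1101)
Double-and-add from P = (1, 3):
  bit 0 = 1: acc = O + (1, 3) = (1, 3)
  bit 1 = 1: acc = (1, 3) + (5, 3) = (13, 16)
  bit 2 = 0: acc unchanged = (13, 16)
  bit 3 = 1: acc = (13, 16) + (0, 18) = (4, 6)

11P = (4, 6)


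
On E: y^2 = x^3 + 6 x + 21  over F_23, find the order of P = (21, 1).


Compute successive multiples of P until we hit O:
  1P = (21, 1)
  2P = (16, 21)
  3P = (2, 15)
  4P = (18, 21)
  5P = (8, 12)
  6P = (12, 2)
  7P = (15, 6)
  8P = (19, 5)
  ... (continuing to 18P)
  18P = O

ord(P) = 18


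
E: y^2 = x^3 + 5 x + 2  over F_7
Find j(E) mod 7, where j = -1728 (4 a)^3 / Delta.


Delta = -16(4 a^3 + 27 b^2) mod 7 = 2
-1728 * (4 a)^3 = -1728 * (4*5)^3 mod 7 = 6
j = 6 * 2^(-1) mod 7 = 3

j = 3 (mod 7)


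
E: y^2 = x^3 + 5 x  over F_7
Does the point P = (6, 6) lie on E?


Check whether y^2 = x^3 + 5 x + 0 (mod 7) for (x, y) = (6, 6).
LHS: y^2 = 6^2 mod 7 = 1
RHS: x^3 + 5 x + 0 = 6^3 + 5*6 + 0 mod 7 = 1
LHS = RHS

Yes, on the curve


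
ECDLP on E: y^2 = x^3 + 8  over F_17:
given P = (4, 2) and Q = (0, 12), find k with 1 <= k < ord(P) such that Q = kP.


Enumerate multiples of P until we hit Q = (0, 12):
  1P = (4, 2)
  2P = (0, 12)
Match found at i = 2.

k = 2


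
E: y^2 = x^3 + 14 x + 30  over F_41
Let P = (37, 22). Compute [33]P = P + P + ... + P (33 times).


k = 33 = 100001_2 (binary, LSB first: 100001)
Double-and-add from P = (37, 22):
  bit 0 = 1: acc = O + (37, 22) = (37, 22)
  bit 1 = 0: acc unchanged = (37, 22)
  bit 2 = 0: acc unchanged = (37, 22)
  bit 3 = 0: acc unchanged = (37, 22)
  bit 4 = 0: acc unchanged = (37, 22)
  bit 5 = 1: acc = (37, 22) + (32, 6) = (38, 24)

33P = (38, 24)


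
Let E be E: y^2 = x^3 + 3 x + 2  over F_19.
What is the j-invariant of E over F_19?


Delta = -16(4 a^3 + 27 b^2) mod 19 = 2
-1728 * (4 a)^3 = -1728 * (4*3)^3 mod 19 = 18
j = 18 * 2^(-1) mod 19 = 9

j = 9 (mod 19)


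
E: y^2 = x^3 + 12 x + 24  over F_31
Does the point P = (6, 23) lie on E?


Check whether y^2 = x^3 + 12 x + 24 (mod 31) for (x, y) = (6, 23).
LHS: y^2 = 23^2 mod 31 = 2
RHS: x^3 + 12 x + 24 = 6^3 + 12*6 + 24 mod 31 = 2
LHS = RHS

Yes, on the curve


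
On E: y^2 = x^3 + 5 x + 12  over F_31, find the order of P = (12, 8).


Compute successive multiples of P until we hit O:
  1P = (12, 8)
  2P = (12, 23)
  3P = O

ord(P) = 3


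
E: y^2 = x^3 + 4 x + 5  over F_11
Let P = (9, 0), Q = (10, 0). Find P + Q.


P != Q, so use the chord formula.
s = (y2 - y1) / (x2 - x1) = (0) / (1) mod 11 = 0
x3 = s^2 - x1 - x2 mod 11 = 0^2 - 9 - 10 = 3
y3 = s (x1 - x3) - y1 mod 11 = 0 * (9 - 3) - 0 = 0

P + Q = (3, 0)


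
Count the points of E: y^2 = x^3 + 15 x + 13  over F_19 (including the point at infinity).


For each x in F_19, count y with y^2 = x^3 + 15 x + 13 mod 19:
  x = 3: RHS = 9, y in [3, 16]  -> 2 point(s)
  x = 4: RHS = 4, y in [2, 17]  -> 2 point(s)
  x = 5: RHS = 4, y in [2, 17]  -> 2 point(s)
  x = 7: RHS = 5, y in [9, 10]  -> 2 point(s)
  x = 10: RHS = 4, y in [2, 17]  -> 2 point(s)
  x = 13: RHS = 11, y in [7, 12]  -> 2 point(s)
  x = 16: RHS = 17, y in [6, 13]  -> 2 point(s)
  x = 18: RHS = 16, y in [4, 15]  -> 2 point(s)
Affine points: 16. Add the point at infinity: total = 17.

#E(F_19) = 17


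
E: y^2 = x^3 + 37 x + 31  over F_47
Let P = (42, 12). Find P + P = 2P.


Doubling: s = (3 x1^2 + a) / (2 y1)
s = (3*42^2 + 37) / (2*12) mod 47 = 36
x3 = s^2 - 2 x1 mod 47 = 36^2 - 2*42 = 37
y3 = s (x1 - x3) - y1 mod 47 = 36 * (42 - 37) - 12 = 27

2P = (37, 27)


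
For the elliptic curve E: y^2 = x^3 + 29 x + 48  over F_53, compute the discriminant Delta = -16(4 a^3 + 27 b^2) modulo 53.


4 a^3 + 27 b^2 = 4*29^3 + 27*48^2 = 97556 + 62208 = 159764
Delta = -16 * (159764) = -2556224
Delta mod 53 = 19

Delta = 19 (mod 53)


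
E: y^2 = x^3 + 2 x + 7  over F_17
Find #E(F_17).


For each x in F_17, count y with y^2 = x^3 + 2 x + 7 mod 17:
  x = 2: RHS = 2, y in [6, 11]  -> 2 point(s)
  x = 8: RHS = 8, y in [5, 12]  -> 2 point(s)
  x = 11: RHS = 0, y in [0]  -> 1 point(s)
  x = 12: RHS = 8, y in [5, 12]  -> 2 point(s)
  x = 14: RHS = 8, y in [5, 12]  -> 2 point(s)
  x = 16: RHS = 4, y in [2, 15]  -> 2 point(s)
Affine points: 11. Add the point at infinity: total = 12.

#E(F_17) = 12
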